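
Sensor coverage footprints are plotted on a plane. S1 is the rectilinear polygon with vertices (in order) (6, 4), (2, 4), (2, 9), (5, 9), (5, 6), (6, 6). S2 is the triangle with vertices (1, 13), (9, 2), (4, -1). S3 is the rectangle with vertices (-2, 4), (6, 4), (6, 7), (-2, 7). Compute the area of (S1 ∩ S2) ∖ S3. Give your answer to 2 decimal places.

|S1 ∩ S2| = 14.1699.
|(S1 ∩ S2) ∩ S3| = 9.1786.
|(S1 ∩ S2) ∖ S3| = 14.1699 − 9.1786 = 4.99.

4.99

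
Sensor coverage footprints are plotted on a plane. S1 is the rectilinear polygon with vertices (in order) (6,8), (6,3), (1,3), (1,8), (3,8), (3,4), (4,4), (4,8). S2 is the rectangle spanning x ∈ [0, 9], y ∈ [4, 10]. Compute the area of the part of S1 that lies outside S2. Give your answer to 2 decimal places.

5.00

|S1| = 21, |S1∩S2| = 16.
|S1 ∖ S2| = |S1| − |S1∩S2| = 21 − 16 = 5.00.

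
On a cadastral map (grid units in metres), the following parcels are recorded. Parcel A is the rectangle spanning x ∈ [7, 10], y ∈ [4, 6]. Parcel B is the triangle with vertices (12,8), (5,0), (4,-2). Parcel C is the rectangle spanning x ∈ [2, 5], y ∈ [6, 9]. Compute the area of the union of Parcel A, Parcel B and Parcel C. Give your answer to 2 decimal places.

By inclusion–exclusion:
Individual areas: |Parcel A| = 6, |Parcel B| = 3, |Parcel C| = 9.
|Parcel A∩Parcel B| = 0.3857.
|Parcel A∩Parcel C| = 0 (no overlap).
|Parcel B∩Parcel C| = 0.
|Parcel A∩Parcel B∩Parcel C| = 0.
|Parcel A ∪ Parcel B ∪ Parcel C| = 18 − 0.3857 + 0 = 17.61.

17.61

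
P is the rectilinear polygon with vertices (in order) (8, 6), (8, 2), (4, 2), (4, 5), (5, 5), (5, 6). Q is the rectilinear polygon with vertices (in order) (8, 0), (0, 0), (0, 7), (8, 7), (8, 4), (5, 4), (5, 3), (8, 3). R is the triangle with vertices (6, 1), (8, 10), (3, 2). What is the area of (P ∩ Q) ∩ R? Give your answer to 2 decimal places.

|P ∩ Q| = 12.
|(P ∩ Q) ∩ R| = 7.30.

7.30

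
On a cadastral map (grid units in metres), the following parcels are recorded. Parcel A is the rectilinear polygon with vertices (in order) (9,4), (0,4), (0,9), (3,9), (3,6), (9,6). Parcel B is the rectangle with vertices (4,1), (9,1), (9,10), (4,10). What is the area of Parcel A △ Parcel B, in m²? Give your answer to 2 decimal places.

|Parcel A| = 27, |Parcel B| = 45, |Parcel A∩Parcel B| = 10.
|Parcel A △ Parcel B| = |Parcel A| + |Parcel B| − 2·|Parcel A∩Parcel B| = 27 + 45 − 20 = 52.00.

52.00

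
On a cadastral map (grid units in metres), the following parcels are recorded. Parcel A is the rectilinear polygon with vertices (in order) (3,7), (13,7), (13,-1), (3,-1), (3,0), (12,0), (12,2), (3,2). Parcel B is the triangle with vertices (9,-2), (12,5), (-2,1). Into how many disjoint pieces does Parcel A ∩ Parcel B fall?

Parcel A ∩ Parcel B splits into 2 disjoint pieces (area 5.9004, area 13.5).

2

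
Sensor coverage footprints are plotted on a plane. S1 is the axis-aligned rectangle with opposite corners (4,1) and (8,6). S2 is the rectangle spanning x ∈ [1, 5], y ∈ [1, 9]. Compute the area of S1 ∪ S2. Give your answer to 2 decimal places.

By inclusion–exclusion:
Individual areas: |S1| = 20, |S2| = 32.
|S1∩S2|: x∈[4,5], y∈[1,6] → 1·5 = 5.
|S1 ∪ S2| = 52 − 5 = 47.00.

47.00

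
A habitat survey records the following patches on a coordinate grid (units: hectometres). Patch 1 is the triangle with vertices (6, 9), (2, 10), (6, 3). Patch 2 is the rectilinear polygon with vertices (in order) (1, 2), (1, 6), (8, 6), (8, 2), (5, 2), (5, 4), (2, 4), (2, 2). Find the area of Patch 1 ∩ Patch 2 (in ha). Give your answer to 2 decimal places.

The intersection is the polygon with vertices (6,3), (4.286,6), (6,6).
By the shoelace formula its area is 2.57.

2.57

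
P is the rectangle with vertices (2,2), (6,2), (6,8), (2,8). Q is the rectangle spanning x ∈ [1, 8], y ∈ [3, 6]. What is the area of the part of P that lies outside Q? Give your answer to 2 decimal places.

|P∩Q|: x∈[2,6], y∈[3,6] → 4·3 = 12.
|P| = 24.
|P ∖ Q| = |P| − |P∩Q| = 24 − 12 = 12.00.

12.00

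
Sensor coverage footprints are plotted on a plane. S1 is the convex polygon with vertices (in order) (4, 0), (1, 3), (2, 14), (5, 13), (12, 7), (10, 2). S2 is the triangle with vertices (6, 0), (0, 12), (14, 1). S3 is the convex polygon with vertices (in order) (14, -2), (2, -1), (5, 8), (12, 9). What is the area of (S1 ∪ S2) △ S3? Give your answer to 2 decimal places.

|S1 ∪ S2| = 112.1006.
|(S1 ∪ S2) ∩ S3| = 62.986.
|(S1 ∪ S2) △ S3| = 112.1006 + 95 − 125.972 = 81.13.

81.13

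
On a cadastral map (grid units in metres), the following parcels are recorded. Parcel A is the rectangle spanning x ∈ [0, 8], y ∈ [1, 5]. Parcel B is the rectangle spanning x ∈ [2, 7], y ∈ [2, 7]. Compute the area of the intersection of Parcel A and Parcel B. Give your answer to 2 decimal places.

|Parcel A∩Parcel B|: x∈[2,7], y∈[2,5] → 5·3 = 15.

15.00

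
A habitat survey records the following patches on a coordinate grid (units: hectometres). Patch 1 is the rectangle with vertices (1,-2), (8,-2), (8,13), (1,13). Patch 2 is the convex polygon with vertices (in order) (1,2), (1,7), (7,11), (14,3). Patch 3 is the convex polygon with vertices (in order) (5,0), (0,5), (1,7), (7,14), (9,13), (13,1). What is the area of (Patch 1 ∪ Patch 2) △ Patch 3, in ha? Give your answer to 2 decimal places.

61.86

|Patch 1 ∪ Patch 2| = 126.956.
|(Patch 1 ∪ Patch 2) ∩ Patch 3| = 86.2967.
|(Patch 1 ∪ Patch 2) △ Patch 3| = 126.956 + 107.5 − 172.5934 = 61.86.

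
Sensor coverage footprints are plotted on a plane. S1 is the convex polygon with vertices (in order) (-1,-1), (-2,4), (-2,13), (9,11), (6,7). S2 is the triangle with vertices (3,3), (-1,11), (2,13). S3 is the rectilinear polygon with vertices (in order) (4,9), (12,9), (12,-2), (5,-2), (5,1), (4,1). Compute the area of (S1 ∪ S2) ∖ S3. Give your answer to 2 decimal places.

75.09

|S1 ∪ S2| = 82.8759.
|(S1 ∪ S2) ∩ S3| = 7.7857.
|(S1 ∪ S2) ∖ S3| = 82.8759 − 7.7857 = 75.09.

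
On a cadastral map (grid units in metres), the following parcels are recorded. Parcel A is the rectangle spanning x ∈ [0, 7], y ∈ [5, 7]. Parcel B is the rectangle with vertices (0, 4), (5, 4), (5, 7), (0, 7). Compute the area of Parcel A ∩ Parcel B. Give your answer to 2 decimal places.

|Parcel A∩Parcel B|: x∈[0,5], y∈[5,7] → 5·2 = 10.

10.00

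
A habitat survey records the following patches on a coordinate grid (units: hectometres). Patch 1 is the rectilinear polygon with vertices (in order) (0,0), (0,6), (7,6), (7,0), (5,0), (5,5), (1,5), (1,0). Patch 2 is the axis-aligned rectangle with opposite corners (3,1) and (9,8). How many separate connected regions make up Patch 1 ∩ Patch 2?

Patch 1 ∩ Patch 2 is a single connected region.

1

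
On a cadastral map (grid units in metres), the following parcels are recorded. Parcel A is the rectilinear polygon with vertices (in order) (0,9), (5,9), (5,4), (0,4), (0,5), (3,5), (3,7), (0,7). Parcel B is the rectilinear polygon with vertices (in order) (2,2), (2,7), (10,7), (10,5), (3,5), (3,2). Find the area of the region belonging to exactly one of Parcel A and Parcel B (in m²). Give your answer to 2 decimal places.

|Parcel A| = 19, |Parcel B| = 19, |Parcel A∩Parcel B| = 5.
|Parcel A △ Parcel B| = |Parcel A| + |Parcel B| − 2·|Parcel A∩Parcel B| = 19 + 19 − 10 = 28.00.

28.00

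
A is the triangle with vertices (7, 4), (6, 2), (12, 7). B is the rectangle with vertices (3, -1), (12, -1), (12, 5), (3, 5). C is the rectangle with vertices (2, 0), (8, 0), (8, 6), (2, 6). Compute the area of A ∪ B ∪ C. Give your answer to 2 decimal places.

65.93

By inclusion–exclusion:
Individual areas: |A| = 3.5, |B| = 54, |C| = 36.
|A∩B| = 2.5667.
|A∩C| = 1.6333.
|B∩C|: x∈[3,8], y∈[0,5] → 5·5 = 25.
|A∩B∩C| = 1.6333.
|A ∪ B ∪ C| = 93.5 − 29.2 + 1.6333 = 65.93.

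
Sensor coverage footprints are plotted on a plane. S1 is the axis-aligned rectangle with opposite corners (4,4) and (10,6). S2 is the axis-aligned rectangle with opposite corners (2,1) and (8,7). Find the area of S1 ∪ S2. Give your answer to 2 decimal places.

40.00

By inclusion–exclusion:
Individual areas: |S1| = 12, |S2| = 36.
|S1∩S2|: x∈[4,8], y∈[4,6] → 4·2 = 8.
|S1 ∪ S2| = 48 − 8 = 40.00.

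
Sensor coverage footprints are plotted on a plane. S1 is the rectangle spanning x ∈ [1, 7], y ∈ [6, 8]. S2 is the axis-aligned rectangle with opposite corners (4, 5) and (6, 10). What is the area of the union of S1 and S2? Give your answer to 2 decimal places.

18.00

By inclusion–exclusion:
Individual areas: |S1| = 12, |S2| = 10.
|S1∩S2|: x∈[4,6], y∈[6,8] → 2·2 = 4.
|S1 ∪ S2| = 22 − 4 = 18.00.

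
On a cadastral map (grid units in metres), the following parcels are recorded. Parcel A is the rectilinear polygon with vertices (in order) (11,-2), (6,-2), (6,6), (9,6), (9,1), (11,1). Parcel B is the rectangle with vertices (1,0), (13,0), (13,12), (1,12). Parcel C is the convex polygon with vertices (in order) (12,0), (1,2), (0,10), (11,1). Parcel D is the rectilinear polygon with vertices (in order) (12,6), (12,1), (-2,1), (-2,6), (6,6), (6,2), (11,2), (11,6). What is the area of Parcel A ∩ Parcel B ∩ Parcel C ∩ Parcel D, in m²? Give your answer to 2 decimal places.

2.98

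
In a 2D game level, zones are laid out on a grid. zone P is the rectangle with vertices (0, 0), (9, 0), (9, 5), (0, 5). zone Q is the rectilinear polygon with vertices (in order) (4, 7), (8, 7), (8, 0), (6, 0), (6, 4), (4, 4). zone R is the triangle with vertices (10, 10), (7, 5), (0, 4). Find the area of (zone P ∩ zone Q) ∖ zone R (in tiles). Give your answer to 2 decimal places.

|zone P ∩ zone Q| = 12.
|(zone P ∩ zone Q) ∩ zone R| = 0.6429.
|(zone P ∩ zone Q) ∖ zone R| = 12 − 0.6429 = 11.36.

11.36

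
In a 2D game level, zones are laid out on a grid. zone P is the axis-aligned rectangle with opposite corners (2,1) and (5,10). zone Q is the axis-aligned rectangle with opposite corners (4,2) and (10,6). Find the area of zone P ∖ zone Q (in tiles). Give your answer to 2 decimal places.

|zone P∩zone Q|: x∈[4,5], y∈[2,6] → 1·4 = 4.
|zone P| = 27.
|zone P ∖ zone Q| = |zone P| − |zone P∩zone Q| = 27 − 4 = 23.00.

23.00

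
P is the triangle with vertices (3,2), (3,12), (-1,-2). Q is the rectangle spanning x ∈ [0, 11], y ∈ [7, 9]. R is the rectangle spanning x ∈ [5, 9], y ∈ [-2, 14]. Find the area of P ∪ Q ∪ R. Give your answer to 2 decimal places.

95.71

By inclusion–exclusion:
Individual areas: |P| = 20, |Q| = 22, |R| = 64.
|P∩Q| = 2.2857.
|P∩R| = 0.
|Q∩R|: x∈[5,9], y∈[7,9] → 4·2 = 8.
|P∩Q∩R| = 0.
|P ∪ Q ∪ R| = 106 − 10.2857 + 0 = 95.71.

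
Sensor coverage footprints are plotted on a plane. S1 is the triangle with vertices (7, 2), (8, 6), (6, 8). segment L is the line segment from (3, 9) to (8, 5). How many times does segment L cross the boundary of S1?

The segment meets the boundary at (7.792,5.167), (6.269,6.385).

2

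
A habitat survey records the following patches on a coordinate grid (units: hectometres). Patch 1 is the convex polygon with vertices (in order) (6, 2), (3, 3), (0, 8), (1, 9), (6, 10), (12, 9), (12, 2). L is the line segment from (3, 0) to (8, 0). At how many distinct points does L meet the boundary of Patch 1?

The segment lies entirely outside Patch 1 and never meets its boundary.

0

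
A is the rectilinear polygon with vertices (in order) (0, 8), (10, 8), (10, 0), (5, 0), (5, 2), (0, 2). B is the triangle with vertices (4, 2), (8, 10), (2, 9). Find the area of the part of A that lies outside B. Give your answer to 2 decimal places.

55.86

|A| = 70, |A∩B| = 14.1429.
|A ∖ B| = |A| − |A∩B| = 70 − 14.1429 = 55.86.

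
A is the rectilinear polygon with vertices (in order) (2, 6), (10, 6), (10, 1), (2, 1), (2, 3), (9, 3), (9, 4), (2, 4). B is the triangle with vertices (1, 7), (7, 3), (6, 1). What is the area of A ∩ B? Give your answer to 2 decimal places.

5.32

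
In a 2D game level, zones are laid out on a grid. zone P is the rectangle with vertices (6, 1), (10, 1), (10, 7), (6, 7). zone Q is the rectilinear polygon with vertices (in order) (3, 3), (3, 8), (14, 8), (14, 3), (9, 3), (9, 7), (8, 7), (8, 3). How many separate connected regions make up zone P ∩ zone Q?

zone P ∩ zone Q splits into 2 disjoint pieces (area 4, area 8).

2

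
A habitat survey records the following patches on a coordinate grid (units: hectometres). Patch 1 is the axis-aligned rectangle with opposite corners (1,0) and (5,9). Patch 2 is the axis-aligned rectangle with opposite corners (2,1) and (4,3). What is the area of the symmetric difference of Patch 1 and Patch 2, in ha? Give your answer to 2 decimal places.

|Patch 1∩Patch 2|: x∈[2,4], y∈[1,3] → 2·2 = 4.
|Patch 1 △ Patch 2| = |Patch 1| + |Patch 2| − 2·|Patch 1∩Patch 2| = 36 + 4 − 8 = 32.00.

32.00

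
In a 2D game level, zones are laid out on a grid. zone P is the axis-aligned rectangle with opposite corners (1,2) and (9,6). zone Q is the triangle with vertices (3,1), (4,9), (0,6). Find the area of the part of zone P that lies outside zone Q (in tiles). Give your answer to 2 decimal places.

|zone P| = 32, |zone P∩zone Q| = 7.8667.
|zone P ∖ zone Q| = |zone P| − |zone P∩zone Q| = 32 − 7.8667 = 24.13.

24.13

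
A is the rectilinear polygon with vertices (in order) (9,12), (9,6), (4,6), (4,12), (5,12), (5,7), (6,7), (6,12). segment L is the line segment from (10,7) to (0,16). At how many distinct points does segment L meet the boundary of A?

4

The segment meets the boundary at (4.444,12), (5,11.5), (9,7.9), (6,10.6).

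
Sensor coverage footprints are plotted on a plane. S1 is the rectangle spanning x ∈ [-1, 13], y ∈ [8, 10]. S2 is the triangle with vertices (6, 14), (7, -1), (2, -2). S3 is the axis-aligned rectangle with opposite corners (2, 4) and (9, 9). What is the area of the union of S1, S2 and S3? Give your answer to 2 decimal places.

By inclusion–exclusion:
Individual areas: |S1| = 28, |S2| = 38, |S3| = 35.
|S1∩S2| = 3.1667.
|S1∩S3|: x∈[2,9], y∈[8,9] → 7·1 = 7.
|S2∩S3| = 11.875.
|S1∩S2∩S3| = 1.7417.
|S1 ∪ S2 ∪ S3| = 101 − 22.0417 + 1.7417 = 80.70.

80.70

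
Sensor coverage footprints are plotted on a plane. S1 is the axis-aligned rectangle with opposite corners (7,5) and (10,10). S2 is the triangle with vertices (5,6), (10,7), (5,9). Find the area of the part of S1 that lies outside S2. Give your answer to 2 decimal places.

12.30

|S1| = 15, |S1∩S2| = 2.7.
|S1 ∖ S2| = |S1| − |S1∩S2| = 15 − 2.7 = 12.30.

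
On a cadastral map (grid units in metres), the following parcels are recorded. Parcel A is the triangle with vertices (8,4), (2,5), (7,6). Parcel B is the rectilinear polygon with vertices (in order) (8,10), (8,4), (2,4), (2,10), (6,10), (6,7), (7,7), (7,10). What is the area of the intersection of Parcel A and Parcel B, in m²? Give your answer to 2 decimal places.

The intersection is the polygon with vertices (2,5), (7,6), (8,4).
By the shoelace formula its area is 5.50.

5.50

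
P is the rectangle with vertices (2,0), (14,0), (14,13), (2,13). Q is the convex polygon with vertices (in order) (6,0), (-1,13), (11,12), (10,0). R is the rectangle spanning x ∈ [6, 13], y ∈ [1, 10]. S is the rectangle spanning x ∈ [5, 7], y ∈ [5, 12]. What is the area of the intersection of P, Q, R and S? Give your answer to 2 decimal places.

The intersection is the polygon with vertices (6,10), (7,10), (7,5), (6,5).
By the shoelace formula its area is 5.00.

5.00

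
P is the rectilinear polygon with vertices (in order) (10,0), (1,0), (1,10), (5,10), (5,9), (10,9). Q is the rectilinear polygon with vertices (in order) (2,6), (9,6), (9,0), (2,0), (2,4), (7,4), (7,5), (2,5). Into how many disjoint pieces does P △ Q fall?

P △ Q is a single connected region.

1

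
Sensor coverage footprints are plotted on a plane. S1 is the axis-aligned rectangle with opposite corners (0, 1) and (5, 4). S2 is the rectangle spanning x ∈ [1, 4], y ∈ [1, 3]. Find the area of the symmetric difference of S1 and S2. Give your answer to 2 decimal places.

9.00

|S1∩S2|: x∈[1,4], y∈[1,3] → 3·2 = 6.
|S1 △ S2| = |S1| + |S2| − 2·|S1∩S2| = 15 + 6 − 12 = 9.00.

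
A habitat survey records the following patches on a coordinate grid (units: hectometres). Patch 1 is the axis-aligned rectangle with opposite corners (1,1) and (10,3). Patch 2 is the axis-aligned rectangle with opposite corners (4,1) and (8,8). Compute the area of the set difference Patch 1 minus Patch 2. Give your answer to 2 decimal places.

|Patch 1∩Patch 2|: x∈[4,8], y∈[1,3] → 4·2 = 8.
|Patch 1| = 18.
|Patch 1 ∖ Patch 2| = |Patch 1| − |Patch 1∩Patch 2| = 18 − 8 = 10.00.

10.00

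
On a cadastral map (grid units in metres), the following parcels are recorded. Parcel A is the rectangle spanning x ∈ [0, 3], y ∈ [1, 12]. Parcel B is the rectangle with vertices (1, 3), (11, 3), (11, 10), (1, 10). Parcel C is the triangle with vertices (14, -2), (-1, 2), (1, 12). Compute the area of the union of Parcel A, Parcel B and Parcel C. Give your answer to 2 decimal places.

118.90

By inclusion–exclusion:
Individual areas: |Parcel A| = 33, |Parcel B| = 70, |Parcel C| = 79.
|Parcel A∩Parcel B|: x∈[1,3], y∈[3,10] → 2·7 = 14.
|Parcel A∩Parcel C| = 27.3378.
|Parcel B∩Parcel C| = 35.75.
|Parcel A∩Parcel B∩Parcel C| = 13.989.
|Parcel A ∪ Parcel B ∪ Parcel C| = 182 − 77.0878 + 13.989 = 118.90.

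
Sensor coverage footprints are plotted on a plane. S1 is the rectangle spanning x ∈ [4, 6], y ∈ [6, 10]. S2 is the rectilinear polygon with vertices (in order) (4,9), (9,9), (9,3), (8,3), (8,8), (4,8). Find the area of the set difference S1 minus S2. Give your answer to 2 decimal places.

|S1| = 8, |S1∩S2| = 2.
|S1 ∖ S2| = |S1| − |S1∩S2| = 8 − 2 = 6.00.

6.00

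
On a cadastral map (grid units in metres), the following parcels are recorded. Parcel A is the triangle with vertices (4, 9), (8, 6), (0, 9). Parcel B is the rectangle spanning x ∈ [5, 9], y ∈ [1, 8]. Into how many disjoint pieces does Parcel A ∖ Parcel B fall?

1

Parcel A ∖ Parcel B is a single connected region.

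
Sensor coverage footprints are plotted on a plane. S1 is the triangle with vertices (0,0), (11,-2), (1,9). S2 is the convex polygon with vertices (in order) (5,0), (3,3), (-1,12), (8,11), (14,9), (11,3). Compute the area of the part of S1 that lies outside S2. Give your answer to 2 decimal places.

|S1| = 50.5, |S1∩S2| = 20.4125.
|S1 ∖ S2| = |S1| − |S1∩S2| = 50.5 − 20.4125 = 30.09.

30.09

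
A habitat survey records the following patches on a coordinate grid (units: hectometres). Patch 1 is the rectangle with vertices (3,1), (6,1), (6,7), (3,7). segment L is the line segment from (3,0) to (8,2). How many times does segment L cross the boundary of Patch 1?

2

The segment meets the boundary at (6,1.2), (5.5,1).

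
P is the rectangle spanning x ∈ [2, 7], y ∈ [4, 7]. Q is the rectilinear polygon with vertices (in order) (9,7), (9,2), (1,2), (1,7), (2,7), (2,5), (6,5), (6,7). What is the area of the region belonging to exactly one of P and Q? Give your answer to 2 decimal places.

33.00

|P| = 15, |Q| = 32, |P∩Q| = 7.
|P △ Q| = |P| + |Q| − 2·|P∩Q| = 15 + 32 − 14 = 33.00.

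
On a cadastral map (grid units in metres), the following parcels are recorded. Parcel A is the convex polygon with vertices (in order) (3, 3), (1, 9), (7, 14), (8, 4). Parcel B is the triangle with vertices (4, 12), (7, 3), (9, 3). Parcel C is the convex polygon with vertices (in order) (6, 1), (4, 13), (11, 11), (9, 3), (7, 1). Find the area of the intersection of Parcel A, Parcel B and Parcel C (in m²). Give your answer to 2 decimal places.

7.01

The intersection is the polygon with vertices (7.902,4.976), (8,4), (6.75,3.75), (4.333,11), (4.238,11.571).
By the shoelace formula its area is 7.01.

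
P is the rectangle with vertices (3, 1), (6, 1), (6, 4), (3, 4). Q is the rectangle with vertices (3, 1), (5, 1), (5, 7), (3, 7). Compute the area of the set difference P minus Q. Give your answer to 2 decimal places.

|P∩Q|: x∈[3,5], y∈[1,4] → 2·3 = 6.
|P| = 9.
|P ∖ Q| = |P| − |P∩Q| = 9 − 6 = 3.00.

3.00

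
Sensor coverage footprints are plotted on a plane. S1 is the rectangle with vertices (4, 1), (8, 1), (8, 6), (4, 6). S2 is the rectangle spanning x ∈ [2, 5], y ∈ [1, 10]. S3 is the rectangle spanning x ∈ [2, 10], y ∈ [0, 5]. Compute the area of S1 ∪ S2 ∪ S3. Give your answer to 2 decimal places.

58.00

By inclusion–exclusion:
Individual areas: |S1| = 20, |S2| = 27, |S3| = 40.
|S1∩S2|: x∈[4,5], y∈[1,6] → 1·5 = 5.
|S1∩S3|: x∈[4,8], y∈[1,5] → 4·4 = 16.
|S2∩S3|: x∈[2,5], y∈[1,5] → 3·4 = 12.
|S1∩S2∩S3| = 4.
|S1 ∪ S2 ∪ S3| = 87 − 33 + 4 = 58.00.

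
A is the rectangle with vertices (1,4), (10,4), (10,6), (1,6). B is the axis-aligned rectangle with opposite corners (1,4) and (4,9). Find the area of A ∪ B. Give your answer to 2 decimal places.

By inclusion–exclusion:
Individual areas: |A| = 18, |B| = 15.
|A∩B|: x∈[1,4], y∈[4,6] → 3·2 = 6.
|A ∪ B| = 33 − 6 = 27.00.

27.00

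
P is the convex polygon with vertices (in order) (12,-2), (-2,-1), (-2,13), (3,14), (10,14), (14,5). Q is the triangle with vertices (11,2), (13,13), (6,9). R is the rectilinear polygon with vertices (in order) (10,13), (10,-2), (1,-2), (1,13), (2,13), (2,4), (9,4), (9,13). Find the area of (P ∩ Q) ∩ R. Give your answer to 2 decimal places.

6.90

The region (P ∩ Q) ∩ R is the polygon with vertices (9,4.8), (9,10.714), (10,11.286), (10,3.4).
By the shoelace formula its area is 6.90.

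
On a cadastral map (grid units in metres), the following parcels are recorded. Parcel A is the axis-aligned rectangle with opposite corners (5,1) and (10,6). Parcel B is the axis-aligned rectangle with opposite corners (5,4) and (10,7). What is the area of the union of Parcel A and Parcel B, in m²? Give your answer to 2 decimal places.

By inclusion–exclusion:
Individual areas: |Parcel A| = 25, |Parcel B| = 15.
|Parcel A∩Parcel B|: x∈[5,10], y∈[4,6] → 5·2 = 10.
|Parcel A ∪ Parcel B| = 40 − 10 = 30.00.

30.00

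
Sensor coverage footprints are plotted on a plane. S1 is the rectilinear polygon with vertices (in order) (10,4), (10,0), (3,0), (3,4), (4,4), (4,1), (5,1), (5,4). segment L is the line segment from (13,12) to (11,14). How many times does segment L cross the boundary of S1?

The segment lies entirely outside S1 and never meets its boundary.

0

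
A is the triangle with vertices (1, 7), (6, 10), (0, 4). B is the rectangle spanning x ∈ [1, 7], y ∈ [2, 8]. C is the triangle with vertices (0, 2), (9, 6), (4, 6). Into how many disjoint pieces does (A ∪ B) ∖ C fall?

2

(A ∪ B) ∖ C splits into 2 disjoint pieces (area 18.8333, area 10.6667).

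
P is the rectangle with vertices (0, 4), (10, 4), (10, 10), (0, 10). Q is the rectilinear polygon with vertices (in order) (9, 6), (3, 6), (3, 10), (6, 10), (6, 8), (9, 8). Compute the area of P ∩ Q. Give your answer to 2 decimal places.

The intersection is the polygon with vertices (6,10), (6,8), (9,8), (9,6), (3,6), (3,10).
By the shoelace formula its area is 18.00.

18.00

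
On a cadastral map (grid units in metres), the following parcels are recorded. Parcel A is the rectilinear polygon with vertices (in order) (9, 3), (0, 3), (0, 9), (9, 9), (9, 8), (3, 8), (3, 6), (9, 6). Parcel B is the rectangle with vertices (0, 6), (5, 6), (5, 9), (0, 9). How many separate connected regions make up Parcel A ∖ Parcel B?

Parcel A ∖ Parcel B splits into 2 disjoint pieces (area 27, area 4).

2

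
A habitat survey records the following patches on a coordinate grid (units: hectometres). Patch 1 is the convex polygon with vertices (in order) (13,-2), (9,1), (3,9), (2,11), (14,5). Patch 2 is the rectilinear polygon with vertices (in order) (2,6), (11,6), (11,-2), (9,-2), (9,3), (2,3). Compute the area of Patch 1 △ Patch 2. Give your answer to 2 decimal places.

54.75

|Patch 1| = 56.5, |Patch 2| = 37, |Patch 1∩Patch 2| = 19.375.
|Patch 1 △ Patch 2| = |Patch 1| + |Patch 2| − 2·|Patch 1∩Patch 2| = 56.5 + 37 − 38.75 = 54.75.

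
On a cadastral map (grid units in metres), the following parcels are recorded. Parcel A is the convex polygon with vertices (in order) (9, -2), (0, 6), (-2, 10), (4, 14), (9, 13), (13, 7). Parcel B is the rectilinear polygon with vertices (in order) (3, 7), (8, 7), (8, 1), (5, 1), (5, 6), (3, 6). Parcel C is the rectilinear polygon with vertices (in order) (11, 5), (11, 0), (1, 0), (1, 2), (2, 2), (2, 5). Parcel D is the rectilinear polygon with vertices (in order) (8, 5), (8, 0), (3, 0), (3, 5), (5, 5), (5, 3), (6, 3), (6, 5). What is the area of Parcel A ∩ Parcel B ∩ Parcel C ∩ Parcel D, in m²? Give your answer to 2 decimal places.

9.83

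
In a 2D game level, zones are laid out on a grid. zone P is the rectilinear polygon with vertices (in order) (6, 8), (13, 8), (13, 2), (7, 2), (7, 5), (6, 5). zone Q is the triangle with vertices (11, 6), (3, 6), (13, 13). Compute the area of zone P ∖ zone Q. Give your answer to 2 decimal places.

|zone P| = 39, |zone P∩zone Q| = 10.5714.
|zone P ∖ zone Q| = |zone P| − |zone P∩zone Q| = 39 − 10.5714 = 28.43.

28.43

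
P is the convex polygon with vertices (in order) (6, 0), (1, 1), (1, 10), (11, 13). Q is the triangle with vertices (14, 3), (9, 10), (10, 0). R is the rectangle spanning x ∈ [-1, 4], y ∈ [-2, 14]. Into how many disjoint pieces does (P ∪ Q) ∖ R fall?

1

(P ∪ Q) ∖ R is a single connected region.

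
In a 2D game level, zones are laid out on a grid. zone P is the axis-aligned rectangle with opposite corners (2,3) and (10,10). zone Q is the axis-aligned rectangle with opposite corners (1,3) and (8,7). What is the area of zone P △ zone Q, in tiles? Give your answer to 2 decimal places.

|zone P∩zone Q|: x∈[2,8], y∈[3,7] → 6·4 = 24.
|zone P △ zone Q| = |zone P| + |zone Q| − 2·|zone P∩zone Q| = 56 + 28 − 48 = 36.00.

36.00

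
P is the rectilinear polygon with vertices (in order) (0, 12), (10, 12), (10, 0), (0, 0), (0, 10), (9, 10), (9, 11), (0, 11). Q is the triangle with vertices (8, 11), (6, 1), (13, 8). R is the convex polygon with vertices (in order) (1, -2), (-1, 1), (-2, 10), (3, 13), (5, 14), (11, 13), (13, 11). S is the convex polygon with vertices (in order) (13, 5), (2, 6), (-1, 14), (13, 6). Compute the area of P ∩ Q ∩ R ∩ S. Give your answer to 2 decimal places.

The intersection is the polygon with vertices (7.89,5.465), (6.911,5.554), (7.615,9.077), (9.978,7.727).
By the shoelace formula its area is 5.84.

5.84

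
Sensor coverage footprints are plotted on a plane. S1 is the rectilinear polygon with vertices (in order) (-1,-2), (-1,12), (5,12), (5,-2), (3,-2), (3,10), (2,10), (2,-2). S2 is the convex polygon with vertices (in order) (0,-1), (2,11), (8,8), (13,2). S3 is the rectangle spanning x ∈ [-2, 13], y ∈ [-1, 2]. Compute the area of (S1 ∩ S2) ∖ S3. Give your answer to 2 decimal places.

23.50

|S1 ∩ S2| = 32.4423.
|(S1 ∩ S2) ∩ S3| = 8.9423.
|(S1 ∩ S2) ∖ S3| = 32.4423 − 8.9423 = 23.50.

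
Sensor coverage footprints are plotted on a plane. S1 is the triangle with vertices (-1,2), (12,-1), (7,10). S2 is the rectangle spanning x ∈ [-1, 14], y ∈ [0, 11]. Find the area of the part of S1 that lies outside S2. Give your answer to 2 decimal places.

1.94

|S1| = 64, |S1∩S2| = 62.0606.
|S1 ∖ S2| = |S1| − |S1∩S2| = 64 − 62.0606 = 1.94.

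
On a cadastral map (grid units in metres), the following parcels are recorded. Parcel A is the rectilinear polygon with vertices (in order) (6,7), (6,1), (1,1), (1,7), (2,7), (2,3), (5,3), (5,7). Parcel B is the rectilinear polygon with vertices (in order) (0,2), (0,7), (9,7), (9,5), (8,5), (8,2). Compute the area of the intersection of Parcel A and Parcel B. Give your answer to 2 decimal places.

The intersection is the polygon with vertices (6,2), (1,2), (1,7), (2,7), (2,3), (5,3), (5,7), (6,7).
By the shoelace formula its area is 13.00.

13.00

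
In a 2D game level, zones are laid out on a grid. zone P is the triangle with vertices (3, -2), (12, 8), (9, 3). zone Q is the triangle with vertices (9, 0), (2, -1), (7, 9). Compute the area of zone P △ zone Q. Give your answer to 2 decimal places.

|zone P| = 7.5, |zone Q| = 32.5, |zone P∩zone Q| = 3.6318.
|zone P △ zone Q| = |zone P| + |zone Q| − 2·|zone P∩zone Q| = 7.5 + 32.5 − 7.2636 = 32.74.

32.74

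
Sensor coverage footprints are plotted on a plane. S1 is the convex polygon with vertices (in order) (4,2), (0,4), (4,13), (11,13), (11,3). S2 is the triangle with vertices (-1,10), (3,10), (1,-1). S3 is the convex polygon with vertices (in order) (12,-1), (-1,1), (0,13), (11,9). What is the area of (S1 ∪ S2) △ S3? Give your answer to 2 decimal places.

64.21

|S1 ∪ S2| = 109.9464.
|(S1 ∪ S2) ∩ S3| = 88.8689.
|(S1 ∪ S2) △ S3| = 109.9464 + 132 − 177.7378 = 64.21.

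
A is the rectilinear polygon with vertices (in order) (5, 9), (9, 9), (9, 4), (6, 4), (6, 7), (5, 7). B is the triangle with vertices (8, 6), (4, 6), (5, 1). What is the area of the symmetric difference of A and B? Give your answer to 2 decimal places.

21.40

|A| = 17, |B| = 10, |A∩B| = 2.8.
|A △ B| = |A| + |B| − 2·|A∩B| = 17 + 10 − 5.6 = 21.40.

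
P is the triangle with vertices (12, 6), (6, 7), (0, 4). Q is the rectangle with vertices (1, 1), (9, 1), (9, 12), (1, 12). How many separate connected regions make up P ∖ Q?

2

P ∖ Q splits into 2 disjoint pieces (area 1.5, area 0.1667).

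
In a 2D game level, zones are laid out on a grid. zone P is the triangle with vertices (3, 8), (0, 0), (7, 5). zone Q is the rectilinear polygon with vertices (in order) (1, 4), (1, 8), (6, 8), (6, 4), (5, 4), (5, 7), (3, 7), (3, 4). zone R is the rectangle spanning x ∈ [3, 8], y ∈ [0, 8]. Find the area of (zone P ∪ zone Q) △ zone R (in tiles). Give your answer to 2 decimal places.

38.81

|zone P ∪ zone Q| = 28.7655.
|(zone P ∪ zone Q) ∩ zone R| = 14.9798.
|(zone P ∪ zone Q) △ zone R| = 28.7655 + 40 − 29.9595 = 38.81.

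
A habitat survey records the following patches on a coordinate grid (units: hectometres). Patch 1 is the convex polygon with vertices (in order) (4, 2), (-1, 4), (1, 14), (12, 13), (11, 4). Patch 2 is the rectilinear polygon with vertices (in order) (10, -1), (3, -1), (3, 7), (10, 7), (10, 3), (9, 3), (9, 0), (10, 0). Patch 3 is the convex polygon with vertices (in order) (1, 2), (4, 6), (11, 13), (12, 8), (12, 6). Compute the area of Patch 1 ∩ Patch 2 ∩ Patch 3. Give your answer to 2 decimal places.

18.83

The intersection is the polygon with vertices (3,4.667), (4,6), (5,7), (10,7), (10,5.273), (3,2.727).
By the shoelace formula its area is 18.83.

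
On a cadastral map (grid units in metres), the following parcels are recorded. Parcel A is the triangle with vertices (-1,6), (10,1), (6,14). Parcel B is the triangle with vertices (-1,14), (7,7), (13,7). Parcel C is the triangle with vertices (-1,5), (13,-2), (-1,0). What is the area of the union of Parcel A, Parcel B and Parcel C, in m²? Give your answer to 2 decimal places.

By inclusion–exclusion:
Individual areas: |Parcel A| = 61.5, |Parcel B| = 21, |Parcel C| = 35.
|Parcel A∩Parcel B| = 10.4413.
|Parcel A∩Parcel C| = 0.
|Parcel B∩Parcel C| = 0.
|Parcel A∩Parcel B∩Parcel C| = 0.
|Parcel A ∪ Parcel B ∪ Parcel C| = 117.5 − 10.4413 + 0 = 107.06.

107.06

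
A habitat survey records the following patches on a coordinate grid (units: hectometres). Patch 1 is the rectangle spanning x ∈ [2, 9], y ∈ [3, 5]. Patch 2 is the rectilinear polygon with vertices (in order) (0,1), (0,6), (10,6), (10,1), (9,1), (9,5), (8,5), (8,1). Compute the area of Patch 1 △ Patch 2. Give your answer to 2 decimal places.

36.00

|Patch 1| = 14, |Patch 2| = 46, |Patch 1∩Patch 2| = 12.
|Patch 1 △ Patch 2| = |Patch 1| + |Patch 2| − 2·|Patch 1∩Patch 2| = 14 + 46 − 24 = 36.00.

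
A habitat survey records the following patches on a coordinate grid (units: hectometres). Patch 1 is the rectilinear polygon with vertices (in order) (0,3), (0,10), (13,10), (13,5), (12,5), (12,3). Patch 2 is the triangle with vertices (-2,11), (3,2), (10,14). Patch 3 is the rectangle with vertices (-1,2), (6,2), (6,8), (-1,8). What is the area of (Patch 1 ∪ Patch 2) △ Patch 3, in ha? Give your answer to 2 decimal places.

97.16

|Patch 1 ∪ Patch 2| = 116.5028.
|(Patch 1 ∪ Patch 2) ∩ Patch 3| = 30.6694.
|(Patch 1 ∪ Patch 2) △ Patch 3| = 116.5028 + 42 − 61.3389 = 97.16.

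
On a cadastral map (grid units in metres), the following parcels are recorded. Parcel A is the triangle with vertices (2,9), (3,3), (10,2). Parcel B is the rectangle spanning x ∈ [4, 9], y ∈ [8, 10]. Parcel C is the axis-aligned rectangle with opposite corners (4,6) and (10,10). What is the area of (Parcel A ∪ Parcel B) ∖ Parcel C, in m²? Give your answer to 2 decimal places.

|Parcel A ∪ Parcel B| = 30.5.
|(Parcel A ∪ Parcel B) ∩ Parcel C| = 10.8929.
|(Parcel A ∪ Parcel B) ∖ Parcel C| = 30.5 − 10.8929 = 19.61.

19.61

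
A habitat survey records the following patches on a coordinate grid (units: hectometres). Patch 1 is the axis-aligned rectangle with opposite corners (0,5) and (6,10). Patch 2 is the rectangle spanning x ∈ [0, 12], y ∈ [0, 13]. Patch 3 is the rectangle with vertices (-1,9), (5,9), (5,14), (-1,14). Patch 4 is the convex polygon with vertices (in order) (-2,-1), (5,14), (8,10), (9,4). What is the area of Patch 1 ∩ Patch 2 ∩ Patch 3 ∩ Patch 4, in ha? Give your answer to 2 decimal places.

The intersection is the polygon with vertices (5,10), (5,9), (2.667,9), (3.133,10).
By the shoelace formula its area is 2.10.

2.10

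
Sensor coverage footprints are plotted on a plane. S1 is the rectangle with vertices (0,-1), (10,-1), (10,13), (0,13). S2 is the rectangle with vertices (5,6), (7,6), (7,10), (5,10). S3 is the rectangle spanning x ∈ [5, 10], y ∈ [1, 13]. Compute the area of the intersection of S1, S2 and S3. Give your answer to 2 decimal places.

The intersection is the polygon with vertices (5,10), (7,10), (7,6), (5,6).
By the shoelace formula its area is 8.00.

8.00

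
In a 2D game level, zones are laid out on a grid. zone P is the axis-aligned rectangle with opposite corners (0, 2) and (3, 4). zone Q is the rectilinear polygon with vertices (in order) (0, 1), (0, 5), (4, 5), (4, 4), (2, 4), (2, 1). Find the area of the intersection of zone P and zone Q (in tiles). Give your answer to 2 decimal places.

4.00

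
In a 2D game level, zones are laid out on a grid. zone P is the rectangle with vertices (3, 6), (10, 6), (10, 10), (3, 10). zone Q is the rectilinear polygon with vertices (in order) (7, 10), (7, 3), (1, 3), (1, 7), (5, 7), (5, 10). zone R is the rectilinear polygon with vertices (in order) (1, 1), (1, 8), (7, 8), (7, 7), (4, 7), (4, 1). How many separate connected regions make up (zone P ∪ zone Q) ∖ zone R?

1

(zone P ∪ zone Q) ∖ zone R is a single connected region.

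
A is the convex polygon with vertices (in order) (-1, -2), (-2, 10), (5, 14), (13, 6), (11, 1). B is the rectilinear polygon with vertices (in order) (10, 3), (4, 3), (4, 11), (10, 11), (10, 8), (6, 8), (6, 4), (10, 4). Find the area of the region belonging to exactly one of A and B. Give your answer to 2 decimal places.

|A| = 159, |B| = 32, |A∩B| = 30.
|A △ B| = |A| + |B| − 2·|A∩B| = 159 + 32 − 60 = 131.00.

131.00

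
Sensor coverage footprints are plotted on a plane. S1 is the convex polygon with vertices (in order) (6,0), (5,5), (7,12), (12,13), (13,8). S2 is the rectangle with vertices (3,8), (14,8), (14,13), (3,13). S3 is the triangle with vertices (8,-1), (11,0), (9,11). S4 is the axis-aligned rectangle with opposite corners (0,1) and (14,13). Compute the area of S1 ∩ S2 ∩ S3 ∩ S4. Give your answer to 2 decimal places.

The intersection is the polygon with vertices (9,11), (9.546,8), (8.75,8).
By the shoelace formula its area is 1.19.

1.19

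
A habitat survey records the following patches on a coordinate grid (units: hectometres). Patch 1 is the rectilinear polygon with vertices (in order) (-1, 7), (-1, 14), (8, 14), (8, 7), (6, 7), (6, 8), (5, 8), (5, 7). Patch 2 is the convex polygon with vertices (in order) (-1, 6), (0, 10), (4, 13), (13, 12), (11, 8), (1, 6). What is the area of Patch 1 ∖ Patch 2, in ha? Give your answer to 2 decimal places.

21.16

|Patch 1| = 62, |Patch 1∩Patch 2| = 40.8361.
|Patch 1 ∖ Patch 2| = |Patch 1| − |Patch 1∩Patch 2| = 62 − 40.8361 = 21.16.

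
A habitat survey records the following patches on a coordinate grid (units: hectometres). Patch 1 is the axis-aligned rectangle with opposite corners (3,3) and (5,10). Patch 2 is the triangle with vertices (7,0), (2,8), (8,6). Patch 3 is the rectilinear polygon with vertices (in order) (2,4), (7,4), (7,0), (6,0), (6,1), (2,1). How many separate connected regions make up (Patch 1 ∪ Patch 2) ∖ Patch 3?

1

(Patch 1 ∪ Patch 2) ∖ Patch 3 is a single connected region.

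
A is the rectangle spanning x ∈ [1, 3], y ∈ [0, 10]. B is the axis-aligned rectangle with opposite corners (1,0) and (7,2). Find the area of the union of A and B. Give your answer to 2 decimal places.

By inclusion–exclusion:
Individual areas: |A| = 20, |B| = 12.
|A∩B|: x∈[1,3], y∈[0,2] → 2·2 = 4.
|A ∪ B| = 32 − 4 = 28.00.

28.00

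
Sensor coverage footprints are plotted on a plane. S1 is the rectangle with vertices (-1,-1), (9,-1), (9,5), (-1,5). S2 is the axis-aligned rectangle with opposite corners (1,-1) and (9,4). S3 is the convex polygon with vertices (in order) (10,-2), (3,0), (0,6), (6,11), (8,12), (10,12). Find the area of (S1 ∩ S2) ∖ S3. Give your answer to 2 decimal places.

7.75

|S1 ∩ S2| = 40.
|(S1 ∩ S2) ∩ S3| = 32.25.
|(S1 ∩ S2) ∖ S3| = 40 − 32.25 = 7.75.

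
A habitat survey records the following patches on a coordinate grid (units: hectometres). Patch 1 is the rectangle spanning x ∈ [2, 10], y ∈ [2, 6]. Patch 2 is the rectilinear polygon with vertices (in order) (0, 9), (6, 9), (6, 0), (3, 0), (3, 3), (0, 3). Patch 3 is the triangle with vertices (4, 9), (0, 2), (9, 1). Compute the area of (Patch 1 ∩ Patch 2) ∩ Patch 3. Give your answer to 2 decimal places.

The region (Patch 1 ∩ Patch 2) ∩ Patch 3 is the polygon with vertices (5.875,6), (6,5.8), (6,2), (3,2), (3,3), (2,3), (2,5.5), (2.286,6).
By the shoelace formula its area is 14.92.

14.92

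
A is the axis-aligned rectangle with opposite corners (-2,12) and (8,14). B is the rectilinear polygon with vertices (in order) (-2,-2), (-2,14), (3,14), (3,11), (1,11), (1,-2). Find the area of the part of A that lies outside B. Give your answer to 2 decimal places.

10.00

|A| = 20, |A∩B| = 10.
|A ∖ B| = |A| − |A∩B| = 20 − 10 = 10.00.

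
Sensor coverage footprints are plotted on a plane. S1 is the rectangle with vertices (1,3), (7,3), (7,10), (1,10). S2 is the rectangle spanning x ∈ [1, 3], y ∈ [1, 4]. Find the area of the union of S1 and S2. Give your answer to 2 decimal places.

By inclusion–exclusion:
Individual areas: |S1| = 42, |S2| = 6.
|S1∩S2|: x∈[1,3], y∈[3,4] → 2·1 = 2.
|S1 ∪ S2| = 48 − 2 = 46.00.

46.00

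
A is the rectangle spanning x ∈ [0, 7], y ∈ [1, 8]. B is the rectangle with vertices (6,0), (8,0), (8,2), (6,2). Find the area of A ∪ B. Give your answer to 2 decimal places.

By inclusion–exclusion:
Individual areas: |A| = 49, |B| = 4.
|A∩B|: x∈[6,7], y∈[1,2] → 1·1 = 1.
|A ∪ B| = 53 − 1 = 52.00.

52.00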